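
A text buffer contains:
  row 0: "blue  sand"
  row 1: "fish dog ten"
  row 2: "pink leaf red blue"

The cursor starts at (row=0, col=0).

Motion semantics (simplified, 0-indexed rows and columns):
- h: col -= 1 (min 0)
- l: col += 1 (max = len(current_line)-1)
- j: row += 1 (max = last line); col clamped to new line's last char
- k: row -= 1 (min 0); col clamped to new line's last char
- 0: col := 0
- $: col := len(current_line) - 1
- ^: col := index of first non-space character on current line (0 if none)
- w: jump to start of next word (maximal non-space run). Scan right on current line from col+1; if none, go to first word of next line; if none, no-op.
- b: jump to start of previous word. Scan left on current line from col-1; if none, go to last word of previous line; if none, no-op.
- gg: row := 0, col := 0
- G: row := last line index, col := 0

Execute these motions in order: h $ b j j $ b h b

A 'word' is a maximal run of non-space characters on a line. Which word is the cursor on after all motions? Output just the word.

After 1 (h): row=0 col=0 char='b'
After 2 ($): row=0 col=9 char='d'
After 3 (b): row=0 col=6 char='s'
After 4 (j): row=1 col=6 char='o'
After 5 (j): row=2 col=6 char='e'
After 6 ($): row=2 col=17 char='e'
After 7 (b): row=2 col=14 char='b'
After 8 (h): row=2 col=13 char='_'
After 9 (b): row=2 col=10 char='r'

Answer: red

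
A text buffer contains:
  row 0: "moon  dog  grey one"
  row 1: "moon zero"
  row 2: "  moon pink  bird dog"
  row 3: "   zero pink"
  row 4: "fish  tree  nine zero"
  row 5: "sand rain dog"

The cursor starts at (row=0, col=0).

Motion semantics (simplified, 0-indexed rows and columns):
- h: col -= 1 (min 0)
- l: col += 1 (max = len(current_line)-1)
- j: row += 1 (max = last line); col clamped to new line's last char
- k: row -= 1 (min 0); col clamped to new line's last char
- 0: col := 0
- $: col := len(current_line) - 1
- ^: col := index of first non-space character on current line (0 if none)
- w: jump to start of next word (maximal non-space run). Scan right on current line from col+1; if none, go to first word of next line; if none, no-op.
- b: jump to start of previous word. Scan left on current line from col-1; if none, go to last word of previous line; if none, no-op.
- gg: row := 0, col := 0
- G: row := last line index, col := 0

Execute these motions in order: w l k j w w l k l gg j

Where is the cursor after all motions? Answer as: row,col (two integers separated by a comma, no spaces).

Answer: 1,0

Derivation:
After 1 (w): row=0 col=6 char='d'
After 2 (l): row=0 col=7 char='o'
After 3 (k): row=0 col=7 char='o'
After 4 (j): row=1 col=7 char='r'
After 5 (w): row=2 col=2 char='m'
After 6 (w): row=2 col=7 char='p'
After 7 (l): row=2 col=8 char='i'
After 8 (k): row=1 col=8 char='o'
After 9 (l): row=1 col=8 char='o'
After 10 (gg): row=0 col=0 char='m'
After 11 (j): row=1 col=0 char='m'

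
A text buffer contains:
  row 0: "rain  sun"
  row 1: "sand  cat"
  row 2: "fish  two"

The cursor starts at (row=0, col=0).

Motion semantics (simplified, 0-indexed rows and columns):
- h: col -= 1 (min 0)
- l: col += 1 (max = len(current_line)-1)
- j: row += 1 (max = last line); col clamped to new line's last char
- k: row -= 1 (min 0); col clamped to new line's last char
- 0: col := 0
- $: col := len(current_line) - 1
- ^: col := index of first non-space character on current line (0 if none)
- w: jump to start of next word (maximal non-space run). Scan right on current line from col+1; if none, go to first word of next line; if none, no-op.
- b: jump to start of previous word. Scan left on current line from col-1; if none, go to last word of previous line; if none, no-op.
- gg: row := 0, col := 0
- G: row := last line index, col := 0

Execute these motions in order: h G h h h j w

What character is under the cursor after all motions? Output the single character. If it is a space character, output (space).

Answer: t

Derivation:
After 1 (h): row=0 col=0 char='r'
After 2 (G): row=2 col=0 char='f'
After 3 (h): row=2 col=0 char='f'
After 4 (h): row=2 col=0 char='f'
After 5 (h): row=2 col=0 char='f'
After 6 (j): row=2 col=0 char='f'
After 7 (w): row=2 col=6 char='t'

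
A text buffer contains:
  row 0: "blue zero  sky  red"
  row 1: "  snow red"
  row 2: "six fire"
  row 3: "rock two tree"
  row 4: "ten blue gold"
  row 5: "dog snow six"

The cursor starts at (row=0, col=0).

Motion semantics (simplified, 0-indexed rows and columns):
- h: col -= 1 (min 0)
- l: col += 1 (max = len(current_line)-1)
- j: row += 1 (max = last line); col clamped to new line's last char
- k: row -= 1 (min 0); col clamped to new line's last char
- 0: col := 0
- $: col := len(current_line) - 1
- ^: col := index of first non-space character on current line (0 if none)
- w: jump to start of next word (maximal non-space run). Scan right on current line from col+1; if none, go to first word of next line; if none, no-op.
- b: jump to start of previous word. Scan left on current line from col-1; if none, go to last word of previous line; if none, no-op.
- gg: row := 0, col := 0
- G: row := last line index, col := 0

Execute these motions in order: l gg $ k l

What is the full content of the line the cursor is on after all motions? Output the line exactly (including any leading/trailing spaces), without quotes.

After 1 (l): row=0 col=1 char='l'
After 2 (gg): row=0 col=0 char='b'
After 3 ($): row=0 col=18 char='d'
After 4 (k): row=0 col=18 char='d'
After 5 (l): row=0 col=18 char='d'

Answer: blue zero  sky  red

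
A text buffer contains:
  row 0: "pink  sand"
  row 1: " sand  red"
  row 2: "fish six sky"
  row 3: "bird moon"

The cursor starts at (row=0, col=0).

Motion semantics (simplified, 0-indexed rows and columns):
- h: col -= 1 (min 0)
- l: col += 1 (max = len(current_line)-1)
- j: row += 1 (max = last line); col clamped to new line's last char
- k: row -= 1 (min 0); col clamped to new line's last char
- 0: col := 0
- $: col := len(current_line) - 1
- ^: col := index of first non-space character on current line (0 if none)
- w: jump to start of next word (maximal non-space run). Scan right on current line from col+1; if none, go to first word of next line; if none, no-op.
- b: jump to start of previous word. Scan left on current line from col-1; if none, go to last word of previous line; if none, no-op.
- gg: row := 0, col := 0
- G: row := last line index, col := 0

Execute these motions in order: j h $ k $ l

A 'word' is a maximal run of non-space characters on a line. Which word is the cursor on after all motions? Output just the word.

Answer: sand

Derivation:
After 1 (j): row=1 col=0 char='_'
After 2 (h): row=1 col=0 char='_'
After 3 ($): row=1 col=9 char='d'
After 4 (k): row=0 col=9 char='d'
After 5 ($): row=0 col=9 char='d'
After 6 (l): row=0 col=9 char='d'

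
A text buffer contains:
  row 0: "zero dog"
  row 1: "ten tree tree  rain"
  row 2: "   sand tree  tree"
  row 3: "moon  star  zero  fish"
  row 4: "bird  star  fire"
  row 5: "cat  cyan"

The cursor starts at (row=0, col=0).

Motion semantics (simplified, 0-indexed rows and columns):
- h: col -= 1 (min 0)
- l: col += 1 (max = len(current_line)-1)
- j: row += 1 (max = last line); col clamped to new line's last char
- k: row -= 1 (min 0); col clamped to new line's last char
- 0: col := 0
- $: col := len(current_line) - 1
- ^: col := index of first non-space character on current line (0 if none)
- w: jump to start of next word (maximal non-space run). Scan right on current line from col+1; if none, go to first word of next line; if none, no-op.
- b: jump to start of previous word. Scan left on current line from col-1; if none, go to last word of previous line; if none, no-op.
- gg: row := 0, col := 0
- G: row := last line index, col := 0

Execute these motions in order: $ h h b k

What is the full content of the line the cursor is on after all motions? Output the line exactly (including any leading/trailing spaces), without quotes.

Answer: zero dog

Derivation:
After 1 ($): row=0 col=7 char='g'
After 2 (h): row=0 col=6 char='o'
After 3 (h): row=0 col=5 char='d'
After 4 (b): row=0 col=0 char='z'
After 5 (k): row=0 col=0 char='z'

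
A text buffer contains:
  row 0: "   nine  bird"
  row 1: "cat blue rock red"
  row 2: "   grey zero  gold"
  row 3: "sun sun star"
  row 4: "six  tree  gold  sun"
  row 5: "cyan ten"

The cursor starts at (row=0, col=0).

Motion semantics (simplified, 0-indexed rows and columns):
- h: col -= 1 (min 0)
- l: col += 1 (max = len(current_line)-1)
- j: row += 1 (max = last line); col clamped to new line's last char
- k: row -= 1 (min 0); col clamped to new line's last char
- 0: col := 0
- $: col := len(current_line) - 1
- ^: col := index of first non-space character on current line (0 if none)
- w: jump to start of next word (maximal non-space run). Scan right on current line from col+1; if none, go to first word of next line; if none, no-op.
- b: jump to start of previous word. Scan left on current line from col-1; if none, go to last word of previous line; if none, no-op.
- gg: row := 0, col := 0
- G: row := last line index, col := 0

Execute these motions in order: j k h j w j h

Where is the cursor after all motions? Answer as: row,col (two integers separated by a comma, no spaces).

Answer: 2,3

Derivation:
After 1 (j): row=1 col=0 char='c'
After 2 (k): row=0 col=0 char='_'
After 3 (h): row=0 col=0 char='_'
After 4 (j): row=1 col=0 char='c'
After 5 (w): row=1 col=4 char='b'
After 6 (j): row=2 col=4 char='r'
After 7 (h): row=2 col=3 char='g'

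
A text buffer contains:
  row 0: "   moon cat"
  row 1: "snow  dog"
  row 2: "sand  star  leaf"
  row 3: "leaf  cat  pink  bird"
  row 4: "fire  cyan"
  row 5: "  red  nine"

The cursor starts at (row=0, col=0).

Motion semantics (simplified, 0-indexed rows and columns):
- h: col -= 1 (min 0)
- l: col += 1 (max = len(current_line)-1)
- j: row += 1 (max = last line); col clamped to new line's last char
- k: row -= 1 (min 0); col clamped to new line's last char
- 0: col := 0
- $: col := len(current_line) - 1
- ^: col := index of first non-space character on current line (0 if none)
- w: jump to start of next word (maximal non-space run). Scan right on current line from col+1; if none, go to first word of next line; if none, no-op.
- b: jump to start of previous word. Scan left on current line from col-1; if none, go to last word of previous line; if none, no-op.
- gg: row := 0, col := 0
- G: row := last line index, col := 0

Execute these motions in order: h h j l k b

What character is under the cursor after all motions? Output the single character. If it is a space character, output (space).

Answer: (space)

Derivation:
After 1 (h): row=0 col=0 char='_'
After 2 (h): row=0 col=0 char='_'
After 3 (j): row=1 col=0 char='s'
After 4 (l): row=1 col=1 char='n'
After 5 (k): row=0 col=1 char='_'
After 6 (b): row=0 col=1 char='_'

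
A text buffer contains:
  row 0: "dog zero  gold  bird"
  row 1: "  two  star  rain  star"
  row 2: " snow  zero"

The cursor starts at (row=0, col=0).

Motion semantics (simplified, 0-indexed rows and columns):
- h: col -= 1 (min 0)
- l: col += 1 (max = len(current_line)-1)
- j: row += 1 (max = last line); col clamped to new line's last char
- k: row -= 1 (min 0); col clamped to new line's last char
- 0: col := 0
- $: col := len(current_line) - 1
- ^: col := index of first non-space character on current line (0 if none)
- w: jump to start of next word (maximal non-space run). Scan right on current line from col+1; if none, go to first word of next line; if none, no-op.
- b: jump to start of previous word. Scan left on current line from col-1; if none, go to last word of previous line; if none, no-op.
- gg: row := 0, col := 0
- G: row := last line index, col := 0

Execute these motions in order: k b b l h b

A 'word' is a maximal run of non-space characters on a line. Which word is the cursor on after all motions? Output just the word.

After 1 (k): row=0 col=0 char='d'
After 2 (b): row=0 col=0 char='d'
After 3 (b): row=0 col=0 char='d'
After 4 (l): row=0 col=1 char='o'
After 5 (h): row=0 col=0 char='d'
After 6 (b): row=0 col=0 char='d'

Answer: dog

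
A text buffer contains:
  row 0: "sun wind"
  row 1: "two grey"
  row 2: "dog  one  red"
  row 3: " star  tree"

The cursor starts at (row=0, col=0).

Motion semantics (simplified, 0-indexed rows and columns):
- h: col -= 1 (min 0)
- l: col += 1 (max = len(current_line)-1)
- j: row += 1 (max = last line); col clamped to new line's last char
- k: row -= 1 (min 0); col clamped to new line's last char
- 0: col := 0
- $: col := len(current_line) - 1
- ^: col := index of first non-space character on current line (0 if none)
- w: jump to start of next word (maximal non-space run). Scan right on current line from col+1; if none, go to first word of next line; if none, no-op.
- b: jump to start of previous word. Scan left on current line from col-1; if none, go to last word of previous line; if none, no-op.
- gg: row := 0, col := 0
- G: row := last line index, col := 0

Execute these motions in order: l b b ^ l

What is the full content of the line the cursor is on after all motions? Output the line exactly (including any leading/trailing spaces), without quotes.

Answer: sun wind

Derivation:
After 1 (l): row=0 col=1 char='u'
After 2 (b): row=0 col=0 char='s'
After 3 (b): row=0 col=0 char='s'
After 4 (^): row=0 col=0 char='s'
After 5 (l): row=0 col=1 char='u'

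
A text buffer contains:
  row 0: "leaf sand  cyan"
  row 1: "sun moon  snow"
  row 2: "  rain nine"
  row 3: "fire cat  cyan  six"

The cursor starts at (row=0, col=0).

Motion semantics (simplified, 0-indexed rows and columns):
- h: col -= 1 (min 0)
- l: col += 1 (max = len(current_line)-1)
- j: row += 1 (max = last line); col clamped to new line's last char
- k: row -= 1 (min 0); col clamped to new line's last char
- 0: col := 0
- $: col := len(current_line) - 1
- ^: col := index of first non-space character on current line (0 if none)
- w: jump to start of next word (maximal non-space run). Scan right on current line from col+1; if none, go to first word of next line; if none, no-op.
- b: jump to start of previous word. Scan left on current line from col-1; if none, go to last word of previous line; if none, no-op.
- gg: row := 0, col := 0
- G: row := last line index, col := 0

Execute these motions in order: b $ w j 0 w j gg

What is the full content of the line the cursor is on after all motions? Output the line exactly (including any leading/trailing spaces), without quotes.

After 1 (b): row=0 col=0 char='l'
After 2 ($): row=0 col=14 char='n'
After 3 (w): row=1 col=0 char='s'
After 4 (j): row=2 col=0 char='_'
After 5 (0): row=2 col=0 char='_'
After 6 (w): row=2 col=2 char='r'
After 7 (j): row=3 col=2 char='r'
After 8 (gg): row=0 col=0 char='l'

Answer: leaf sand  cyan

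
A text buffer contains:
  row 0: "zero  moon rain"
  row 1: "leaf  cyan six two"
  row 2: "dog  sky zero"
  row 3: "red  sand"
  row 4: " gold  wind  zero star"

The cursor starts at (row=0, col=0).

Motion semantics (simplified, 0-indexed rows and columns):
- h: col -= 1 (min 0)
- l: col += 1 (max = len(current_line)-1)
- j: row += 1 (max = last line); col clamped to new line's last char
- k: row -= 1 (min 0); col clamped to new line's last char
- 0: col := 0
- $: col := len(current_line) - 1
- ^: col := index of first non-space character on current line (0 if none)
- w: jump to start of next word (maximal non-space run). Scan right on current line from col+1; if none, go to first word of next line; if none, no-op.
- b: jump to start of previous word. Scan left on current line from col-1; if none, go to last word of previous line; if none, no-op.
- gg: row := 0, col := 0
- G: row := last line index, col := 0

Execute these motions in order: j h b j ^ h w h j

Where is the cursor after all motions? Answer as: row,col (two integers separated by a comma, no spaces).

After 1 (j): row=1 col=0 char='l'
After 2 (h): row=1 col=0 char='l'
After 3 (b): row=0 col=11 char='r'
After 4 (j): row=1 col=11 char='s'
After 5 (^): row=1 col=0 char='l'
After 6 (h): row=1 col=0 char='l'
After 7 (w): row=1 col=6 char='c'
After 8 (h): row=1 col=5 char='_'
After 9 (j): row=2 col=5 char='s'

Answer: 2,5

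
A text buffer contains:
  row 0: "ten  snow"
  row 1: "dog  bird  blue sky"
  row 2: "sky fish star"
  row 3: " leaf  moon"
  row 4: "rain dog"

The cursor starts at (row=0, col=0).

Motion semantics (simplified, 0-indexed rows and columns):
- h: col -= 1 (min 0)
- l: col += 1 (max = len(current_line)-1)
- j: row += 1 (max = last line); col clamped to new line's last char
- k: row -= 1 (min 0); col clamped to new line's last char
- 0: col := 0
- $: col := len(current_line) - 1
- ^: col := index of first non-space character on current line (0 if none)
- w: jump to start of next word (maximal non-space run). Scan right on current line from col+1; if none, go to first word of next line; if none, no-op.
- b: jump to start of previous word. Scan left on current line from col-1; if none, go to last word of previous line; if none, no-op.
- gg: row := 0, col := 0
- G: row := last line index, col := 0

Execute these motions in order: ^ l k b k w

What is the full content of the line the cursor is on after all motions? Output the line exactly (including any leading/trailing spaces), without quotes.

Answer: ten  snow

Derivation:
After 1 (^): row=0 col=0 char='t'
After 2 (l): row=0 col=1 char='e'
After 3 (k): row=0 col=1 char='e'
After 4 (b): row=0 col=0 char='t'
After 5 (k): row=0 col=0 char='t'
After 6 (w): row=0 col=5 char='s'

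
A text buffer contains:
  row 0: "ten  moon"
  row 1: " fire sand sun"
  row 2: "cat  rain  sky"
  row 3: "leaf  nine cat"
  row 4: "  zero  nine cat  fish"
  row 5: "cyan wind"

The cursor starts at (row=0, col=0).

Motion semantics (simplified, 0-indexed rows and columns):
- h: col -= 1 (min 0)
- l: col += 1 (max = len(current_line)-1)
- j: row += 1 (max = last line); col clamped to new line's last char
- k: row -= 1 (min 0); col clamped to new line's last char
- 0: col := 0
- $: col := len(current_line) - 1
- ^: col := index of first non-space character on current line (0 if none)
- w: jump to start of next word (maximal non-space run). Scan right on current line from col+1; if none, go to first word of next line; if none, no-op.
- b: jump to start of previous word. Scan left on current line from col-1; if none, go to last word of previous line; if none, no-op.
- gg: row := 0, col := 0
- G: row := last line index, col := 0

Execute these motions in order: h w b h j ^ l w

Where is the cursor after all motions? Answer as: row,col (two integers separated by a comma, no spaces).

After 1 (h): row=0 col=0 char='t'
After 2 (w): row=0 col=5 char='m'
After 3 (b): row=0 col=0 char='t'
After 4 (h): row=0 col=0 char='t'
After 5 (j): row=1 col=0 char='_'
After 6 (^): row=1 col=1 char='f'
After 7 (l): row=1 col=2 char='i'
After 8 (w): row=1 col=6 char='s'

Answer: 1,6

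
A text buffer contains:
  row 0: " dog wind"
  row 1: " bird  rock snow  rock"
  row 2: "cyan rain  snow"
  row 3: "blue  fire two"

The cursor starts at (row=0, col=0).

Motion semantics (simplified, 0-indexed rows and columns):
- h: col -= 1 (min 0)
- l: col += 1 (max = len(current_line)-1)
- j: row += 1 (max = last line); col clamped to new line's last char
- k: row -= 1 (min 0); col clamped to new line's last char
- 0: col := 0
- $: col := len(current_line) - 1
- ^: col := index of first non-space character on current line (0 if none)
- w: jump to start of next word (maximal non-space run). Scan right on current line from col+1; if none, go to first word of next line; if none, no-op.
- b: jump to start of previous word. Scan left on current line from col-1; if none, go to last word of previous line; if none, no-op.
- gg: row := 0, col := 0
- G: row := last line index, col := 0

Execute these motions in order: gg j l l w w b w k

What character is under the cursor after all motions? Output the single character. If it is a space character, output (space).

Answer: d

Derivation:
After 1 (gg): row=0 col=0 char='_'
After 2 (j): row=1 col=0 char='_'
After 3 (l): row=1 col=1 char='b'
After 4 (l): row=1 col=2 char='i'
After 5 (w): row=1 col=7 char='r'
After 6 (w): row=1 col=12 char='s'
After 7 (b): row=1 col=7 char='r'
After 8 (w): row=1 col=12 char='s'
After 9 (k): row=0 col=8 char='d'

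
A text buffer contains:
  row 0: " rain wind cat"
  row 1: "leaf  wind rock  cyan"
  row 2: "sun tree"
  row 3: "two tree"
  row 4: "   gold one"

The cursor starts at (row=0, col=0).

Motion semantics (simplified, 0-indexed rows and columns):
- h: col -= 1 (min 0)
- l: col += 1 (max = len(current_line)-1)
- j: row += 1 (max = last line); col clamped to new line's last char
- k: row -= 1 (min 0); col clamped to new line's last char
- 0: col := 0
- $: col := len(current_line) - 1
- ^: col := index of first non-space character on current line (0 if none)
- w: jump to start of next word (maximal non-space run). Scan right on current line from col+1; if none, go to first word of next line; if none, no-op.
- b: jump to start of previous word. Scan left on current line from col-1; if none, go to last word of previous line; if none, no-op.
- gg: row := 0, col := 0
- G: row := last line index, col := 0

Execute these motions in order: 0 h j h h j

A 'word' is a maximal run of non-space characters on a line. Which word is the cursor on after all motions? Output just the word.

Answer: sun

Derivation:
After 1 (0): row=0 col=0 char='_'
After 2 (h): row=0 col=0 char='_'
After 3 (j): row=1 col=0 char='l'
After 4 (h): row=1 col=0 char='l'
After 5 (h): row=1 col=0 char='l'
After 6 (j): row=2 col=0 char='s'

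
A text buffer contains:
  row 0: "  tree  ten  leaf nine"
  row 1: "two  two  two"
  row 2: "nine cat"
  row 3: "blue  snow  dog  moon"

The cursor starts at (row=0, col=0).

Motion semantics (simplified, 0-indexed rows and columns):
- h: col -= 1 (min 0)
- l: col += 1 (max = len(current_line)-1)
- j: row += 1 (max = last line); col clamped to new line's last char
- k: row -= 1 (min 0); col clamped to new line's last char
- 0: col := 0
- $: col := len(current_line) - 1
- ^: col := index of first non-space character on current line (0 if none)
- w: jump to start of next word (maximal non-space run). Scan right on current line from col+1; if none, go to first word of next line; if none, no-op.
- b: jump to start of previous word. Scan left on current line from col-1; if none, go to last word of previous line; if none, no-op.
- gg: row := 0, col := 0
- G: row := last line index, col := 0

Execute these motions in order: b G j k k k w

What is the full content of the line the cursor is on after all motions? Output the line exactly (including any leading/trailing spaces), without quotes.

Answer:   tree  ten  leaf nine

Derivation:
After 1 (b): row=0 col=0 char='_'
After 2 (G): row=3 col=0 char='b'
After 3 (j): row=3 col=0 char='b'
After 4 (k): row=2 col=0 char='n'
After 5 (k): row=1 col=0 char='t'
After 6 (k): row=0 col=0 char='_'
After 7 (w): row=0 col=2 char='t'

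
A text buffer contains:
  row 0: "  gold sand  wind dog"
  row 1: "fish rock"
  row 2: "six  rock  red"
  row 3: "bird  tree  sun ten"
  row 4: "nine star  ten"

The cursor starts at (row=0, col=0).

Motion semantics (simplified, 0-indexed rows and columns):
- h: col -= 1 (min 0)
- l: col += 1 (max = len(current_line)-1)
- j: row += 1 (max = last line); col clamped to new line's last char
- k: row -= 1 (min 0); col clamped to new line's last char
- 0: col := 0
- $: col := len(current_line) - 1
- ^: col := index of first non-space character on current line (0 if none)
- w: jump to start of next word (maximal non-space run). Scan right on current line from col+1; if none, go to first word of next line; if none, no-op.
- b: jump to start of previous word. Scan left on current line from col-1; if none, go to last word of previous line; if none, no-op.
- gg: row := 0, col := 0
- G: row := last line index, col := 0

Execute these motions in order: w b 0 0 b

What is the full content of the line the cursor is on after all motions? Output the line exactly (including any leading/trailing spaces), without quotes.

Answer:   gold sand  wind dog

Derivation:
After 1 (w): row=0 col=2 char='g'
After 2 (b): row=0 col=2 char='g'
After 3 (0): row=0 col=0 char='_'
After 4 (0): row=0 col=0 char='_'
After 5 (b): row=0 col=0 char='_'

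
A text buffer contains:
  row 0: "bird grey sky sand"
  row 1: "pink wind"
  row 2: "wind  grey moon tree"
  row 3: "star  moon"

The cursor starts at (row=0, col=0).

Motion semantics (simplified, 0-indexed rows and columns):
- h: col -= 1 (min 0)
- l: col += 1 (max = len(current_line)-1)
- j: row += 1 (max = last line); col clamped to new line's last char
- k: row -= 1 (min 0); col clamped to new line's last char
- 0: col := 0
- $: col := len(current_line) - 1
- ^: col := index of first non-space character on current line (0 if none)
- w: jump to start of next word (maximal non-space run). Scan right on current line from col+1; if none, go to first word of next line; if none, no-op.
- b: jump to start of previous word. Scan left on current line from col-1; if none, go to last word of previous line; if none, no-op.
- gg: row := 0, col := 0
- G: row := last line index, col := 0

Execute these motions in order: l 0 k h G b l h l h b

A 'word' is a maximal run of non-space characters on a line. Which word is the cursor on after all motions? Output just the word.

Answer: moon

Derivation:
After 1 (l): row=0 col=1 char='i'
After 2 (0): row=0 col=0 char='b'
After 3 (k): row=0 col=0 char='b'
After 4 (h): row=0 col=0 char='b'
After 5 (G): row=3 col=0 char='s'
After 6 (b): row=2 col=16 char='t'
After 7 (l): row=2 col=17 char='r'
After 8 (h): row=2 col=16 char='t'
After 9 (l): row=2 col=17 char='r'
After 10 (h): row=2 col=16 char='t'
After 11 (b): row=2 col=11 char='m'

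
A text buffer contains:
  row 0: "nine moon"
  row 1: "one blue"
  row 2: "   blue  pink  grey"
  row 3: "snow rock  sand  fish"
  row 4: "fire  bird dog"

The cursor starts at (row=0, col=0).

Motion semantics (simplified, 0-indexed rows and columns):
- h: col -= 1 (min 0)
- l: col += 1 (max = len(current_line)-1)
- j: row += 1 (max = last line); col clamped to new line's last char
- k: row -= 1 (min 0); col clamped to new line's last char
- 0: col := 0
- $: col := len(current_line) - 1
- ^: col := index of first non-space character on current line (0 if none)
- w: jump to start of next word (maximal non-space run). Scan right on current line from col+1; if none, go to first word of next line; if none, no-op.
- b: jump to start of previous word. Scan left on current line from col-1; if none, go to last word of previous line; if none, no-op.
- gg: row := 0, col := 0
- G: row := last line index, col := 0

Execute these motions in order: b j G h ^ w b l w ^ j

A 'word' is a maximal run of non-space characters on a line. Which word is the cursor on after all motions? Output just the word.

After 1 (b): row=0 col=0 char='n'
After 2 (j): row=1 col=0 char='o'
After 3 (G): row=4 col=0 char='f'
After 4 (h): row=4 col=0 char='f'
After 5 (^): row=4 col=0 char='f'
After 6 (w): row=4 col=6 char='b'
After 7 (b): row=4 col=0 char='f'
After 8 (l): row=4 col=1 char='i'
After 9 (w): row=4 col=6 char='b'
After 10 (^): row=4 col=0 char='f'
After 11 (j): row=4 col=0 char='f'

Answer: fire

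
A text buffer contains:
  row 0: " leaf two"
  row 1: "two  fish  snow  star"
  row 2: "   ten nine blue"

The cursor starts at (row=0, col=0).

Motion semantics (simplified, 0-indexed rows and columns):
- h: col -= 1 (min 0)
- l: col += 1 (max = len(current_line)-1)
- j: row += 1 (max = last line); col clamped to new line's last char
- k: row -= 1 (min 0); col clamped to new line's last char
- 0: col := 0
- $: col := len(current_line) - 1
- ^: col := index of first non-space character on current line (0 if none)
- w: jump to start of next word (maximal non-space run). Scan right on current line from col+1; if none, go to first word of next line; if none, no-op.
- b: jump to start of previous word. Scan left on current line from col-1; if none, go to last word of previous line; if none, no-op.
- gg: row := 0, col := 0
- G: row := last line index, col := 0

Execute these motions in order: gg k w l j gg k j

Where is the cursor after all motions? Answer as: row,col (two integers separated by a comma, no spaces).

After 1 (gg): row=0 col=0 char='_'
After 2 (k): row=0 col=0 char='_'
After 3 (w): row=0 col=1 char='l'
After 4 (l): row=0 col=2 char='e'
After 5 (j): row=1 col=2 char='o'
After 6 (gg): row=0 col=0 char='_'
After 7 (k): row=0 col=0 char='_'
After 8 (j): row=1 col=0 char='t'

Answer: 1,0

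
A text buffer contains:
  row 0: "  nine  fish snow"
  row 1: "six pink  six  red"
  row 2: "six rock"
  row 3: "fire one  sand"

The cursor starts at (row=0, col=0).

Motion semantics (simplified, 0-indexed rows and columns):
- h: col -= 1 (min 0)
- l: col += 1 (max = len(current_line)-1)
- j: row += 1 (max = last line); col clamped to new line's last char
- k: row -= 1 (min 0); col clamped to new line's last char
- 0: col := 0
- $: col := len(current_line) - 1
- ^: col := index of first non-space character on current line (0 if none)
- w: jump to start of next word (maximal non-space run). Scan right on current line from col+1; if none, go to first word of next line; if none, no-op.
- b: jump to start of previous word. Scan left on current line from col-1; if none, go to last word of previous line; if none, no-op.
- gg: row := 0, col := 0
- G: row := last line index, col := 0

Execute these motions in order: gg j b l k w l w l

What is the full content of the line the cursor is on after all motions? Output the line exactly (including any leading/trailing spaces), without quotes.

After 1 (gg): row=0 col=0 char='_'
After 2 (j): row=1 col=0 char='s'
After 3 (b): row=0 col=13 char='s'
After 4 (l): row=0 col=14 char='n'
After 5 (k): row=0 col=14 char='n'
After 6 (w): row=1 col=0 char='s'
After 7 (l): row=1 col=1 char='i'
After 8 (w): row=1 col=4 char='p'
After 9 (l): row=1 col=5 char='i'

Answer: six pink  six  red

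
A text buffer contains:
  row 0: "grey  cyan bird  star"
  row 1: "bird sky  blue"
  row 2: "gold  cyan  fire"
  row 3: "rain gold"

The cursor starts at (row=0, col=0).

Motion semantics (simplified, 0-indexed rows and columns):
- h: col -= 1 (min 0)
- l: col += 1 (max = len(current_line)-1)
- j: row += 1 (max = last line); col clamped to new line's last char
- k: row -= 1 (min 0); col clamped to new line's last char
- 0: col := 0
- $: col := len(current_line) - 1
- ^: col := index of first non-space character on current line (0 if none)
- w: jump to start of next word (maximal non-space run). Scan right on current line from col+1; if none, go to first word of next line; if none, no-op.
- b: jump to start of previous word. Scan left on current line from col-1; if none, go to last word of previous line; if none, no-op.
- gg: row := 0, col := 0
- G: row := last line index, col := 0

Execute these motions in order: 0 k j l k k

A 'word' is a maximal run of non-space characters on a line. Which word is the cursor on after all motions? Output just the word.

After 1 (0): row=0 col=0 char='g'
After 2 (k): row=0 col=0 char='g'
After 3 (j): row=1 col=0 char='b'
After 4 (l): row=1 col=1 char='i'
After 5 (k): row=0 col=1 char='r'
After 6 (k): row=0 col=1 char='r'

Answer: grey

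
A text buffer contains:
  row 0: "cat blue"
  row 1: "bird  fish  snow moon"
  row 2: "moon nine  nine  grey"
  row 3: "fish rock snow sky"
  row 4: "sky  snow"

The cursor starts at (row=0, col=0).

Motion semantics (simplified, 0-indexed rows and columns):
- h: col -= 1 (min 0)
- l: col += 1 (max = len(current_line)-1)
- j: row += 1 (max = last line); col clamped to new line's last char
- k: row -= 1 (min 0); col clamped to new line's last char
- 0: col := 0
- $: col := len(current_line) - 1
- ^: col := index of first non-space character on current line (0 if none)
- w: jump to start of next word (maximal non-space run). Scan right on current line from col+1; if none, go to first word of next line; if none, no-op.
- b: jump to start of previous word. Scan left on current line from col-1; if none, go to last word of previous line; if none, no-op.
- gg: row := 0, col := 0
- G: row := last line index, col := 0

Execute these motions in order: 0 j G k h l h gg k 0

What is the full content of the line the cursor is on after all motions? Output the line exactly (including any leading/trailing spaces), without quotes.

Answer: cat blue

Derivation:
After 1 (0): row=0 col=0 char='c'
After 2 (j): row=1 col=0 char='b'
After 3 (G): row=4 col=0 char='s'
After 4 (k): row=3 col=0 char='f'
After 5 (h): row=3 col=0 char='f'
After 6 (l): row=3 col=1 char='i'
After 7 (h): row=3 col=0 char='f'
After 8 (gg): row=0 col=0 char='c'
After 9 (k): row=0 col=0 char='c'
After 10 (0): row=0 col=0 char='c'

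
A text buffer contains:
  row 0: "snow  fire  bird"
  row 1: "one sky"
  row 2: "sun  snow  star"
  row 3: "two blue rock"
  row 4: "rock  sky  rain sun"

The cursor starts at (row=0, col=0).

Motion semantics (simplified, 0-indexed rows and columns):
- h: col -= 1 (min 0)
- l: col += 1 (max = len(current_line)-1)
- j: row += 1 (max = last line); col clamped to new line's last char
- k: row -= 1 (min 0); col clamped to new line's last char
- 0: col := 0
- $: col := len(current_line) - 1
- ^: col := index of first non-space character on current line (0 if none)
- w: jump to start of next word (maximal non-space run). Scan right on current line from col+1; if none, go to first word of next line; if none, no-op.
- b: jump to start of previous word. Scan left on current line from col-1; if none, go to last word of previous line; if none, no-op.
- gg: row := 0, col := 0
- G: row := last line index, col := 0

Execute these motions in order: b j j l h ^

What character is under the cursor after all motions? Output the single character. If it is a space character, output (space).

After 1 (b): row=0 col=0 char='s'
After 2 (j): row=1 col=0 char='o'
After 3 (j): row=2 col=0 char='s'
After 4 (l): row=2 col=1 char='u'
After 5 (h): row=2 col=0 char='s'
After 6 (^): row=2 col=0 char='s'

Answer: s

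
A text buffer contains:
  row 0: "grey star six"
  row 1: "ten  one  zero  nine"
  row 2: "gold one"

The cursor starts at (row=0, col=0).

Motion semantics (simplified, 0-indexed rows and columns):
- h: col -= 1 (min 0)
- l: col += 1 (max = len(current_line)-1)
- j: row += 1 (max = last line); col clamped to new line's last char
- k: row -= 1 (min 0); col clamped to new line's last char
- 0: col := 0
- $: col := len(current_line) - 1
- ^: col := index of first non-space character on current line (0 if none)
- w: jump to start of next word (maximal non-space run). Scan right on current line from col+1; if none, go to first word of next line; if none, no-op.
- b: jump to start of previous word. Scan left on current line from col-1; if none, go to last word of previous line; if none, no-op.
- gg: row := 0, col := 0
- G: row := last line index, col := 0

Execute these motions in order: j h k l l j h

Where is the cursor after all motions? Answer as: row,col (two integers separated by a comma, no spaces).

After 1 (j): row=1 col=0 char='t'
After 2 (h): row=1 col=0 char='t'
After 3 (k): row=0 col=0 char='g'
After 4 (l): row=0 col=1 char='r'
After 5 (l): row=0 col=2 char='e'
After 6 (j): row=1 col=2 char='n'
After 7 (h): row=1 col=1 char='e'

Answer: 1,1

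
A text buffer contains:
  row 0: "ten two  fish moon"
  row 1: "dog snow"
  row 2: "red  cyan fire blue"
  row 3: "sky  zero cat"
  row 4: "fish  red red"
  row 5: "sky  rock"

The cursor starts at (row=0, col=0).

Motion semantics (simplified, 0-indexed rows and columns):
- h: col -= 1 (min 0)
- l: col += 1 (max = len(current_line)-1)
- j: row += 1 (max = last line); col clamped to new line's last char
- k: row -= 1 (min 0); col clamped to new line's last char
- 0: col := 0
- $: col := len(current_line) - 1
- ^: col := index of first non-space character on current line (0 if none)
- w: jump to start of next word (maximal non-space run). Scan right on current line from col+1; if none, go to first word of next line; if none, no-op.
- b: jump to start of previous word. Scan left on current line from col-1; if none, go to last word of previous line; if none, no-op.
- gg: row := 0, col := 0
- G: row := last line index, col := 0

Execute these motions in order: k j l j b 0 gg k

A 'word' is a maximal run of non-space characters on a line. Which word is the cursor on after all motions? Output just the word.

After 1 (k): row=0 col=0 char='t'
After 2 (j): row=1 col=0 char='d'
After 3 (l): row=1 col=1 char='o'
After 4 (j): row=2 col=1 char='e'
After 5 (b): row=2 col=0 char='r'
After 6 (0): row=2 col=0 char='r'
After 7 (gg): row=0 col=0 char='t'
After 8 (k): row=0 col=0 char='t'

Answer: ten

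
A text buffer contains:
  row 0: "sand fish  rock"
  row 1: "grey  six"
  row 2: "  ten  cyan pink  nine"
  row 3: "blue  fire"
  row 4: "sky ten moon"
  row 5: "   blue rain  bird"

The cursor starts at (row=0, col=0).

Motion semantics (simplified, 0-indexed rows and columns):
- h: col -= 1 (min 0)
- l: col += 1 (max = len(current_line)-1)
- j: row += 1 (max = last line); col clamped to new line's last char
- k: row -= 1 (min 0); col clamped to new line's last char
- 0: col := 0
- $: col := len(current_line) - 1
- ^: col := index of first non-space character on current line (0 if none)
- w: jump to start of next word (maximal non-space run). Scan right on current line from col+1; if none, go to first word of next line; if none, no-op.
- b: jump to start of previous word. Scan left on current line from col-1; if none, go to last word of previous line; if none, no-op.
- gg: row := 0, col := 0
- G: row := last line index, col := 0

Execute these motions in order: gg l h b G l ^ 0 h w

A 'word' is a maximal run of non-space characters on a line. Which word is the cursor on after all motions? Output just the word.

Answer: blue

Derivation:
After 1 (gg): row=0 col=0 char='s'
After 2 (l): row=0 col=1 char='a'
After 3 (h): row=0 col=0 char='s'
After 4 (b): row=0 col=0 char='s'
After 5 (G): row=5 col=0 char='_'
After 6 (l): row=5 col=1 char='_'
After 7 (^): row=5 col=3 char='b'
After 8 (0): row=5 col=0 char='_'
After 9 (h): row=5 col=0 char='_'
After 10 (w): row=5 col=3 char='b'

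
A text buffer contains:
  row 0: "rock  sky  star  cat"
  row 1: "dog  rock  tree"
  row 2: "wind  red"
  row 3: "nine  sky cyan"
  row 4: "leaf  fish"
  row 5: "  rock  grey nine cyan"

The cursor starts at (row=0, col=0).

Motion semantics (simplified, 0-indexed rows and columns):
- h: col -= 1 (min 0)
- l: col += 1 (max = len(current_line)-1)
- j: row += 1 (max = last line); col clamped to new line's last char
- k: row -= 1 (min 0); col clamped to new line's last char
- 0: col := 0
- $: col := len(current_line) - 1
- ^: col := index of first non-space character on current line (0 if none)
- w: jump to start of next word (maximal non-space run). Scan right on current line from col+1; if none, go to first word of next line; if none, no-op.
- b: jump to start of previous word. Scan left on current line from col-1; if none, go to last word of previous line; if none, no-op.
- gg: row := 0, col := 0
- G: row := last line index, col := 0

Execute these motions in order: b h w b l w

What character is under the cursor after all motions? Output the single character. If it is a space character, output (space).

Answer: s

Derivation:
After 1 (b): row=0 col=0 char='r'
After 2 (h): row=0 col=0 char='r'
After 3 (w): row=0 col=6 char='s'
After 4 (b): row=0 col=0 char='r'
After 5 (l): row=0 col=1 char='o'
After 6 (w): row=0 col=6 char='s'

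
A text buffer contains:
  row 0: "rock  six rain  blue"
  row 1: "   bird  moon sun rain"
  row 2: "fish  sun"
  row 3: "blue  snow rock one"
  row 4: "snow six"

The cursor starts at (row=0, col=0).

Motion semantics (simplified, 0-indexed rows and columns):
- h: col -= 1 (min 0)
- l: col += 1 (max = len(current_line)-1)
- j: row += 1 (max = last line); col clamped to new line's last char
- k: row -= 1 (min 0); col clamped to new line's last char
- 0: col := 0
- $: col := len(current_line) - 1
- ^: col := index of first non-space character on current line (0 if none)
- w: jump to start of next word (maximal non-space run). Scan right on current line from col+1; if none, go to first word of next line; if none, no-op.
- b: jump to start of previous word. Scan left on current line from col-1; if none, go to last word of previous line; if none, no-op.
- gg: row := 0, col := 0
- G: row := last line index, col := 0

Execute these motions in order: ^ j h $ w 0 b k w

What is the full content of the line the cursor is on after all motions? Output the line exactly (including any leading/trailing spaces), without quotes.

After 1 (^): row=0 col=0 char='r'
After 2 (j): row=1 col=0 char='_'
After 3 (h): row=1 col=0 char='_'
After 4 ($): row=1 col=21 char='n'
After 5 (w): row=2 col=0 char='f'
After 6 (0): row=2 col=0 char='f'
After 7 (b): row=1 col=18 char='r'
After 8 (k): row=0 col=18 char='u'
After 9 (w): row=1 col=3 char='b'

Answer:    bird  moon sun rain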